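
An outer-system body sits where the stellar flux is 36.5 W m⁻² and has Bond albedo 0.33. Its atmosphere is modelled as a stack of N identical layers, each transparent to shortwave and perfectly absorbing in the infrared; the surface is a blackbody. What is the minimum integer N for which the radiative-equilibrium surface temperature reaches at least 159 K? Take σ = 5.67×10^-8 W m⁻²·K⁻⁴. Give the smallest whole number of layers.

The effective emission temperature is T_e = [S(1−α)/(4σ)]^¼ = 101.9 K.
T_s = (N+1)^(1/4)·T_e ≥ 159 K requires N+1 ≥ (T_s/T_e)⁴ = (159/101.9)⁴ = 5.927.
The minimum whole number is N = 5.

5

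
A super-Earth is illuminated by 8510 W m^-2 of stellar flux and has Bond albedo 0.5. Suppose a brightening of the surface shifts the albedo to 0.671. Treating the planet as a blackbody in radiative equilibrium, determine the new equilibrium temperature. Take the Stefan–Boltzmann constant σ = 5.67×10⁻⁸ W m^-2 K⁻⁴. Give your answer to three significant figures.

T₂ = [S(1−α₂)/(4σ)]^(1/4) = [8510·0.329/(4σ)]^(1/4) = 333.3 K.

333 K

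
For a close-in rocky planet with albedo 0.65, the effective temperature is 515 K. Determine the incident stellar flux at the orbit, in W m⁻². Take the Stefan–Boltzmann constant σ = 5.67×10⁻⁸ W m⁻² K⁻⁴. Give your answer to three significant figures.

Invert the energy balance for S: S = 4σT⁴/(1−α).
The emitted flux is σT⁴ = 3989 W m⁻².
So S = 4×3989/(1−0.65) = 45580 W m⁻².

45600 W m⁻²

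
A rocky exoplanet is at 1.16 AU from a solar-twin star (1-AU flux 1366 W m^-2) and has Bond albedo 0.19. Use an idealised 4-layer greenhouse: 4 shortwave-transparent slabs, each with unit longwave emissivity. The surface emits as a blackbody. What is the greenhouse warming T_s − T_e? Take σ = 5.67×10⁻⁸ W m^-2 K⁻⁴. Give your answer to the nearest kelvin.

122 K

By the inverse-square law, S = 1366/1.16² = 1015 W m^-2.
OLR = S(1−α)/4 = 205.6 W m^-2; the top layer radiates at T_e = 245.4 K.
Surface: T_s = (5)^¼·T_e = 366.9 K.
So the greenhouse effect raises the surface by 366.9 − 245.4 = 121.6 K.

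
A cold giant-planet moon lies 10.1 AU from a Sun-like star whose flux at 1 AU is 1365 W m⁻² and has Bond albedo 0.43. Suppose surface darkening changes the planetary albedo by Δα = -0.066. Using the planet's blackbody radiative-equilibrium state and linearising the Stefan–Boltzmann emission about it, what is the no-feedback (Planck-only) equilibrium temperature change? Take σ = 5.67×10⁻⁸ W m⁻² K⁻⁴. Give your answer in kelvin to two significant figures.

By the inverse-square law, S = 1365/10.1² = 13.38 W m⁻².
Reference equilibrium: T_e = [S(1−α)/(4σ)]^(1/4) = 76.15 K.
The change in absorbed flux is Δ[S(1−α)/4] = −SΔα/4 = 0.2208 W m⁻².
The Planck feedback parameter is 4σT_e³ = 0.1002 W m⁻²/K.
ΔT₀ = ΔF/λ_P = 0.2208/0.1002 = 2.20 K.

2.2 K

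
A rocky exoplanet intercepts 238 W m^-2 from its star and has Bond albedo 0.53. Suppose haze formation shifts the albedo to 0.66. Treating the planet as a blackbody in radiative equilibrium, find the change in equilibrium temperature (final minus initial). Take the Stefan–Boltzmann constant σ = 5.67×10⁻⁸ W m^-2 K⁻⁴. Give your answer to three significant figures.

Before: T₁ = [238.0·0.47/(4σ)]^(1/4) = 149.0 K.
Final:   T₂ = [S(1−0.66)/(4σ)]^(1/4) = 137.4 K.
ΔT = T₂ − T₁ = -11.59 K.

-11.6 kelvin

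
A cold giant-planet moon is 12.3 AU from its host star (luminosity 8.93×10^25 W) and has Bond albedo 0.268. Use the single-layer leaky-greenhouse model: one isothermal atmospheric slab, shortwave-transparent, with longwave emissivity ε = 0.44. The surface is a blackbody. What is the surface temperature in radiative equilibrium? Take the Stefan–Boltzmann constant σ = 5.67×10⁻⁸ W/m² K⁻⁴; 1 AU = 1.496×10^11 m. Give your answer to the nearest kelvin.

d = 12.3 × 1.496×10^11 m = 1.840×10^12 m.
Spreading L over a sphere of radius d: S = 8.93×10^25/(4π·1.84×10^12²) = 2.099 W/m².
Effective emission temperature (TOA balance): σT_e⁴ = S(1−α)/4 = 0.3841 W/m² → T_e = 51.02 K.
For a single slab of emissivity ε, T_s⁴ = 2T_e⁴/(2−ε); thus T_s = 51.02·(1.282)^(1/4) = 54.29 K.

54 kelvin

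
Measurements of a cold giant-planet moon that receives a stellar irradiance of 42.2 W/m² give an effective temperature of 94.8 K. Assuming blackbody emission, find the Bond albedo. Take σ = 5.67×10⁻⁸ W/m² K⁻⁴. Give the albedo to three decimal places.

Energy balance: S(1−α)/4 = σT⁴, so 1−α = 4σT⁴/S.
4σT⁴ = 4·5.67×10⁻⁸·(94.8)⁴ = 18.32 W/m².
Hence α = 1 − 18.32/42.20 = 0.5659.

0.566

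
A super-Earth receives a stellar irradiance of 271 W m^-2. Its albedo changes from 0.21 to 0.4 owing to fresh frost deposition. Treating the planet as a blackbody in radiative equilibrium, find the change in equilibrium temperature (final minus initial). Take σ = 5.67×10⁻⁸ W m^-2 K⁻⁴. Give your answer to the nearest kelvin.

-12 K

With α = 0.21, T₁ = 175.3 K.
Final:   T₂ = [S(1−0.4)/(4σ)]^(1/4) = 163.6 K.
Change: 163.6 − 175.3 = -11.65 K.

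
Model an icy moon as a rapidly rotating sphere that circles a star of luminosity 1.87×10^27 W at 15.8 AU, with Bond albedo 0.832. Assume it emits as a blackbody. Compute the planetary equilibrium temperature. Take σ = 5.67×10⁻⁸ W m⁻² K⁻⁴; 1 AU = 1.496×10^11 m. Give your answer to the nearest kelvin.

67 K

d = 15.8 × 1.496×10^11 m = 2.364×10^12 m.
Spreading L over a sphere of radius d: S = 1.87×10^27/(4π·2.36×10^12²) = 26.64 W m⁻².
Averaging over the sphere, the absorbed flux is S(1−α)/4 = 1.119 W m⁻².
Set σT⁴ = 1.119 → T = (1.119/σ)^(1/4) = 66.65 K.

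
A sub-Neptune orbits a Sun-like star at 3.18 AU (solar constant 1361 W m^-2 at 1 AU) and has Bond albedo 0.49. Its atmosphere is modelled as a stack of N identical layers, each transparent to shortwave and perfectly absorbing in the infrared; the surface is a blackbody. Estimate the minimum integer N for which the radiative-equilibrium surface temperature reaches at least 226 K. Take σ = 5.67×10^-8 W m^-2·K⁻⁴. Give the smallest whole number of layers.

Irradiance scales as 1/d², so S = 1361 W m^-2 × (1/3.18)² = 134.6 W m^-2.
Top-of-atmosphere balance: σT_e⁴ = S(1−α)/4 = 17.16 W m^-2 → T_e = 131.9 K.
T_s = (N+1)^(1/4)·T_e ≥ 226 K requires N+1 ≥ (T_s/T_e)⁴ = (226/131.9)⁴ = 8.620.
So N ≥ 7.620; the smallest integer is N = 8.

8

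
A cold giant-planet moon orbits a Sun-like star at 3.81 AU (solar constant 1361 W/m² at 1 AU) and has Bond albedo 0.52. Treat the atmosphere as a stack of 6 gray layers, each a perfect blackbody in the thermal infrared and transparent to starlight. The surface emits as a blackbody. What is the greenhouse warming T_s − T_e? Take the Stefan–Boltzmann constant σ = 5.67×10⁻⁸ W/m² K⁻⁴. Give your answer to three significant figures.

Flux at the orbit: S = 1361/(3.81)² = 93.76 W/m².
OLR = S(1−α)/4 = 11.25 W/m²; the top layer radiates at T_e = 118.7 K.
T_s = (N+1)^(1/4)·T_e = 193.1 K.
Warming: T_s − T_e = 74.37 K.

74.4 K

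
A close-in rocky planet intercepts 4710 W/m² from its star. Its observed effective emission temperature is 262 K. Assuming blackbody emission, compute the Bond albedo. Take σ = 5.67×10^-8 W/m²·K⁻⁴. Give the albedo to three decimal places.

0.773

Energy balance: S(1−α)/4 = σT⁴, so 1−α = 4σT⁴/S.
4σT⁴ = 4·5.67×10⁻⁸·(262)⁴ = 1069 W/m².
Hence α = 1 − 1069/4710 = 0.7731.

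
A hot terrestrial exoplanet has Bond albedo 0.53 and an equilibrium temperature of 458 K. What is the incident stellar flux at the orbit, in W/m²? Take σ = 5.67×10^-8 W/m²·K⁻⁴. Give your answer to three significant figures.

21200 W/m²

Invert the energy balance for S: S = 4σT⁴/(1−α).
σT⁴ = 5.67×10⁻⁸·(458)⁴ = 2495 W/m².
So S = 4×2495/(1−0.53) = 21230 W/m².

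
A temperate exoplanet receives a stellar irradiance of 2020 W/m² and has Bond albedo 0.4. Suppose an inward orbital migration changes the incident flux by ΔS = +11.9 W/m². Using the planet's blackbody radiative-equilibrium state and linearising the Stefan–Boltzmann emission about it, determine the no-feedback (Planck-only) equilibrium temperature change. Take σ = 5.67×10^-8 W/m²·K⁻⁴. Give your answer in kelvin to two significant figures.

Reference equilibrium: T_e = [S(1−α)/(4σ)]^(1/4) = 270.4 K.
Only a fraction (1−α) is absorbed and it's spread over 4πR², so ΔF = (1−α)ΔS/4 = 1.785 W/m².
Planck response: λ_P = 4σT_e³ = 4·5.67×10⁻⁸·(270.4)³ = 4.483 W/m²/K.
ΔT₀ = ΔF/λ_P = 1.785/4.483 = 0.398 K.

0.40 kelvin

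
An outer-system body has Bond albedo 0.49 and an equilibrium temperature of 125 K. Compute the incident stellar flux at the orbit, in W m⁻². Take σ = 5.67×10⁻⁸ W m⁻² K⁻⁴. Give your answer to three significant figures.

Invert the energy balance for S: S = 4σT⁴/(1−α).
The emitted flux is σT⁴ = 13.84 W m⁻².
S = 4·13.84/0.51 = 108.6 W m⁻².

109 W m⁻²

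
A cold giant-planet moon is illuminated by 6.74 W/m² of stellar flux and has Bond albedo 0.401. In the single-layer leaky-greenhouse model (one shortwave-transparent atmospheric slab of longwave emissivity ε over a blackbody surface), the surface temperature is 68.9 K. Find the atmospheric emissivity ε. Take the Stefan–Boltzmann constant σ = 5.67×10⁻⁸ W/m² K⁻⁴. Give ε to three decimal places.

TOA balance gives T_e = 64.95 K.
T_s⁴ = T_e⁴·2/(2−ε) → ε = 2 − 2(T_e/T_s)⁴ = 2 − 2·(64.95/68.9)⁴ = 0.4202.

0.420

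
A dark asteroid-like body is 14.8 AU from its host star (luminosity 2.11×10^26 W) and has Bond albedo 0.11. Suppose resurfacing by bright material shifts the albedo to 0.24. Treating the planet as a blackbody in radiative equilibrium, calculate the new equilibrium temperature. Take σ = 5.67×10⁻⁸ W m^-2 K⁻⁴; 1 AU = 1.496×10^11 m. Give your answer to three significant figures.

58.2 K

d = 14.8 × 1.496×10^11 m = 2.214×10^12 m.
Spreading L over a sphere of radius d: S = 2.11×10^26/(4π·2.21×10^12²) = 3.425 W m^-2.
New equilibrium: T₂ = [(1−0.24)·3.425/(4σ)]^(1/4) = 58.21 K.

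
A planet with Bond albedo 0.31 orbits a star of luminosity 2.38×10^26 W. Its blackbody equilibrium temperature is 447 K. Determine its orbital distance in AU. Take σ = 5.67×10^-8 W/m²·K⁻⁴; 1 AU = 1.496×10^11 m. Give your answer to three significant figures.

0.254 AU

The flux needed for this T is 4σT⁴/(1−0.31) = 13120 W/m².
Then d = [L/(4πS)]^(1/2) = 3.799×10^10 m, i.e. 0.2539 AU.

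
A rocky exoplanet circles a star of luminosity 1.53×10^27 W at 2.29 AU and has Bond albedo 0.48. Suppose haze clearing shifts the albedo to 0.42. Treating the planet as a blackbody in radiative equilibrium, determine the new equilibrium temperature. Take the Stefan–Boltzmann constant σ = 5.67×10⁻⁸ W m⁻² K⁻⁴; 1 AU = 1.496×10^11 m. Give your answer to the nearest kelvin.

d = 2.29 × 1.496×10^11 m = 3.426×10^11 m.
Spreading L over a sphere of radius d: S = 1.53×10^27/(4π·3.43×10^11²) = 1037 W m⁻².
T₂ = [S(1−α₂)/(4σ)]^(1/4) = [1037·0.58/(4σ)]^(1/4) = 227.0 K.

227 K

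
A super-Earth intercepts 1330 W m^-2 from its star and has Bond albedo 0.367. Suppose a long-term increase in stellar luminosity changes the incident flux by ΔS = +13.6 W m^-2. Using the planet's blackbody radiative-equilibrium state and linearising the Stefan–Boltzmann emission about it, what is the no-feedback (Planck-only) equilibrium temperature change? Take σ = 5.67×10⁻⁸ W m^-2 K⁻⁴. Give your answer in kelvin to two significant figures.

0.63 kelvin

Unperturbed T_e = [1330·(1−0.367)/(4σ)]^¼ = 246.8 K.
ΔF = Δ[S(1−α)]/4 = (1−0.367)·+13.6/4 = 2.152 W m^-2.
The Planck feedback parameter is 4σT_e³ = 3.411 W m^-2/K.
Hence the no-feedback warming is ΔF/(4σT_e³) = 0.631 K.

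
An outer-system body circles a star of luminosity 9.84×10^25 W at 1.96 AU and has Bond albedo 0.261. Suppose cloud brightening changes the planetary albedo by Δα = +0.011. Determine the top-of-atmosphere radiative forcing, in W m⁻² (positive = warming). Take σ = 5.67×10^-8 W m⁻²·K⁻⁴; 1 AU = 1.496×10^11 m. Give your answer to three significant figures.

Orbital distance: d = 1.96 AU = 2.932×10^11 m.
Flux at the orbit: S = L/(4πd²) = 9.84×10^25/(4π·(2.93×10^11)²) = 91.08 W m⁻².
TOA radiative forcing: ΔF = −S·Δα/4 = −91.08·(+0.011)/4 = -0.2505 W m⁻².

-0.250 W m⁻²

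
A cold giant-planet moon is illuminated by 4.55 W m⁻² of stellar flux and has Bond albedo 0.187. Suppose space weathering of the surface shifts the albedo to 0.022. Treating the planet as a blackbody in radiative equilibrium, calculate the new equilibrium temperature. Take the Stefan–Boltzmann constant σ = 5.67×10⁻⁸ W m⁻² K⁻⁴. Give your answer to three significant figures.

66.6 kelvin

New equilibrium: T₂ = [(1−0.022)·4.550/(4σ)]^(1/4) = 66.55 K.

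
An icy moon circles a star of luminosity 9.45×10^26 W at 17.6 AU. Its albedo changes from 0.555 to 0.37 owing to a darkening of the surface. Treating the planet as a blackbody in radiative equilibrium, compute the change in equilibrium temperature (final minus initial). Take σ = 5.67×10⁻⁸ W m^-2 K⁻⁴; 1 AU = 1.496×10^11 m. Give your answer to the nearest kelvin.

Orbital distance: d = 17.6 AU = 2.633×10^12 m.
Flux at the orbit: S = L/(4πd²) = 9.45×10^26/(4π·(2.63×10^12)²) = 10.85 W m^-2.
Before: T₁ = [10.85·0.445/(4σ)]^(1/4) = 67.92 K.
With α = 0.37, T₂ = 74.09 K.
Change: 74.09 − 67.92 = 6.167 K.

6 K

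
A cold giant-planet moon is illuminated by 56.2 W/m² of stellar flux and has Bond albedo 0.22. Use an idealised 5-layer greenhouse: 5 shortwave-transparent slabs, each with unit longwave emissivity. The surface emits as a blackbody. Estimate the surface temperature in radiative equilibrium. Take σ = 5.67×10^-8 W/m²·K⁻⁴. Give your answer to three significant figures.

185 kelvin

The effective emission temperature is T_e = [S(1−α)/(4σ)]^¼ = 117.9 K.
For an N-layer opaque stack, T_s⁴ = (N+1)T_e⁴, hence T_s = (6)^(1/4)×117.9 K = 184.5 K.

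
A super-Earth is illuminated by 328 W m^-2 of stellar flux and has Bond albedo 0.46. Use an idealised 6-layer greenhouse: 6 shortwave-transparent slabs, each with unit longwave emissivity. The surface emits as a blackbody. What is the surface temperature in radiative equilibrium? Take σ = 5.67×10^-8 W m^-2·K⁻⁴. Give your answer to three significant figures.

Top-of-atmosphere balance: σT_e⁴ = S(1−α)/4 = 44.28 W m^-2 → T_e = 167.2 K.
With N = 6 opaque layers, T_s = (N+1)^(1/4)·T_e = 7^(1/4)·167.2 = 271.9 K.

272 kelvin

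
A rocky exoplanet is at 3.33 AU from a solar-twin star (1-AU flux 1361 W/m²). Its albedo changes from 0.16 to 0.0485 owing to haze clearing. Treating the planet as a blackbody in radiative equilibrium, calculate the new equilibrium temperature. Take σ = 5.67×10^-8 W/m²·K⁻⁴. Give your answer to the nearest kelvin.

151 K

Irradiance scales as 1/d², so S = 1361 W/m² × (1/3.33)² = 122.7 W/m².
With the new albedo, S(1−α₂)/4 = 29.20 W/m², so T₂ = 150.6 K.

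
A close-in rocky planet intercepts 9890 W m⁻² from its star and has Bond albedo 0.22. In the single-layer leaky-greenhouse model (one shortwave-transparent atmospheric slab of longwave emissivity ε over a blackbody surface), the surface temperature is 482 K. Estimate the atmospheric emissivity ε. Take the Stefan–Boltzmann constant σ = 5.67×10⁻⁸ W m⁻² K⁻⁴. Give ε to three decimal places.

0.740

TOA balance gives T_e = 429.4 K.
Inverting T_s⁴ = 2T_e⁴/(2−ε): (T_e/T_s)⁴ = 0.6302, so ε = 2(1 − 0.6302) = 0.7397.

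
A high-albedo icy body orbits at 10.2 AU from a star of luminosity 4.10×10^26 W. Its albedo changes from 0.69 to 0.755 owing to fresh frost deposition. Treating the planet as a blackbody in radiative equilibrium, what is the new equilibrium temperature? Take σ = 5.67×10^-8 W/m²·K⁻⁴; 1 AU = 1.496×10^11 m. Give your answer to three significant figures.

62.4 K

Orbital distance: d = 10.2 AU = 1.526×10^12 m.
Spreading L over a sphere of radius d: S = 4.10×10^26/(4π·1.53×10^12²) = 14.01 W/m².
T₂ = [S(1−α₂)/(4σ)]^(1/4) = [14.01·0.245/(4σ)]^(1/4) = 62.37 K.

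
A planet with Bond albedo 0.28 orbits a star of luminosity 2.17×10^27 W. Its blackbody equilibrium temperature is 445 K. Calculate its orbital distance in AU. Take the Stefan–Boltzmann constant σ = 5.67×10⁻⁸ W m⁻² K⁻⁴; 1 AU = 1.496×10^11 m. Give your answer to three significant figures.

0.790 AU

The flux needed for this T is 4σT⁴/(1−0.28) = 12350 W m⁻².
S = L/(4πd²) → d = √(L/4πS) = √(2.17×10^27/(4π·12350)) = 1.182×10^11 m = 0.7903 AU.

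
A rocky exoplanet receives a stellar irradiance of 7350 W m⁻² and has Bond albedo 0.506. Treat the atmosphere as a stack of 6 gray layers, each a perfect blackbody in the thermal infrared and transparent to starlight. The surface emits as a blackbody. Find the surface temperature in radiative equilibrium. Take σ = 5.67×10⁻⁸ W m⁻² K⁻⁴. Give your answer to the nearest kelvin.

579 K

Top-of-atmosphere balance: σT_e⁴ = S(1−α)/4 = 907.7 W m⁻² → T_e = 355.7 K.
With N = 6 opaque layers, T_s = (N+1)^(1/4)·T_e = 7^(1/4)·355.7 = 578.6 K.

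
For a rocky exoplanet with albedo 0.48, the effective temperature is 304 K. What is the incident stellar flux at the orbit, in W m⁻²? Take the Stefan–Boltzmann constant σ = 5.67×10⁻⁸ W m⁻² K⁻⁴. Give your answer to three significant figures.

3730 W m⁻²

Invert the energy balance for S: S = 4σT⁴/(1−α).
The emitted flux is σT⁴ = 484.3 W m⁻².
So S = 4×484.3/(1−0.48) = 3725 W m⁻².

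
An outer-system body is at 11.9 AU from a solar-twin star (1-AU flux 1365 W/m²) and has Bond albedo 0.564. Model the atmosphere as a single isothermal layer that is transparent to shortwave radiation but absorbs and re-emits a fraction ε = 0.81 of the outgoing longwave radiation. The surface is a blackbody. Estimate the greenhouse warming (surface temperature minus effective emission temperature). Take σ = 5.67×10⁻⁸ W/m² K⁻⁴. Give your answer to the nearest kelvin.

9 K

Flux at the orbit: S = 1365/(11.9)² = 9.639 W/m².
Effective emission temperature (TOA balance): σT_e⁴ = S(1−α)/4 = 1.051 W/m² → T_e = 65.61 K.
The surface balance (absorbed SW + ε·downward IR = σT_s⁴) with T_a⁴ = T_s⁴/2 reduces to T_s = T_e·[2/(2−ε)]^¼ = 74.70 K.
The atmosphere warms the surface by 9.093 K.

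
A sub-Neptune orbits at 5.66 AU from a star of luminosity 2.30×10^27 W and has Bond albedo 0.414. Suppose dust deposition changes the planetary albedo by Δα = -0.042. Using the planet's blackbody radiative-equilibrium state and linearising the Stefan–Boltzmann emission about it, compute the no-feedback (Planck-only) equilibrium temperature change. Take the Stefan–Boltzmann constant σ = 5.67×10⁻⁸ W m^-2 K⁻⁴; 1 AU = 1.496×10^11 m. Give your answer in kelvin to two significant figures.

Orbital distance: d = 5.66 AU = 8.467×10^11 m.
Flux at the orbit: S = L/(4πd²) = 2.30×10^27/(4π·(8.47×10^11)²) = 255.3 W m^-2.
Unperturbed T_e = [255.3·(1−0.414)/(4σ)]^¼ = 160.3 K.
The change in absorbed flux is Δ[S(1−α)/4] = −SΔα/4 = 2.680 W m^-2.
Linearising σT⁴ gives d(σT⁴)/dT = 4σT_e³ = 0.9335 W m^-2 per K.
ΔT₀ = ΔF/λ_P = 2.680/0.9335 = 2.87 K.

2.9 kelvin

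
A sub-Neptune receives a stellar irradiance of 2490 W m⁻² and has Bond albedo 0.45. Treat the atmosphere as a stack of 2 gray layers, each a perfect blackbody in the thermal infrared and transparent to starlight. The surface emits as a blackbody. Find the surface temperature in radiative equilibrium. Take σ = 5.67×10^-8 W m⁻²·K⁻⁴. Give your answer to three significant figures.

Top-of-atmosphere balance: σT_e⁴ = S(1−α)/4 = 342.4 W m⁻² → T_e = 278.8 K.
Layer-by-layer balance gives σT_s⁴ = (N+1)σT_e⁴, so T_s = 3^¼·278.8 = 366.9 K.

367 kelvin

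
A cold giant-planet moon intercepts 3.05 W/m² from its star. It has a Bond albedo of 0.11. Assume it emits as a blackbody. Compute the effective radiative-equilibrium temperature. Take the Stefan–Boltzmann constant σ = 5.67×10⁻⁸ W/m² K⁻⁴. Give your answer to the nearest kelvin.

Absorbed flux (global mean): S(1−α)/4 = 3.050·0.89/4 = 0.6786 W/m².
Balancing against σT⁴: T = (0.6786/5.67×10⁻⁸)^(1/4) = 58.82 K.

59 kelvin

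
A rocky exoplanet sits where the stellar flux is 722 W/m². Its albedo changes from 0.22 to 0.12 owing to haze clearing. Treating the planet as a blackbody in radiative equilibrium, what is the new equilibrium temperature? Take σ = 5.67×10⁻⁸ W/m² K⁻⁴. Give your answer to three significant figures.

T₂ = [S(1−α₂)/(4σ)]^(1/4) = [722.0·0.88/(4σ)]^(1/4) = 230.1 K.

230 K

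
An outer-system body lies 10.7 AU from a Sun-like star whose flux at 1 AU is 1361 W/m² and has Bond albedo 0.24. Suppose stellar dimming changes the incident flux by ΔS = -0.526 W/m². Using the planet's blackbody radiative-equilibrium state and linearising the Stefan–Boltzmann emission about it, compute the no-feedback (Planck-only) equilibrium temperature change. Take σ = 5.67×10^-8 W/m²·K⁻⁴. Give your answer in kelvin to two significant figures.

-0.88 K

Flux at the orbit: S = 1361/(10.7)² = 11.89 W/m².
The baseline emission temperature is T_e = 79.44 K.
ΔF = Δ[S(1−α)]/4 = (1−0.24)·-0.526/4 = -0.09994 W/m².
Planck response: λ_P = 4σT_e³ = 4·5.67×10⁻⁸·(79.44)³ = 0.1137 W/m²/K.
ΔT₀ = ΔF/λ_P = -0.09994/0.1137 = -0.879 K.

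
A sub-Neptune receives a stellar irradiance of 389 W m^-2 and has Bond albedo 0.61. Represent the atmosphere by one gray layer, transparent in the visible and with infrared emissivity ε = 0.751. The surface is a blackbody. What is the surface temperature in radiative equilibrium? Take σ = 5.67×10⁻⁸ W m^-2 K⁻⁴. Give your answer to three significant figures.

At the top of the atmosphere, σT_e⁴ = S(1−α)/4 = 37.93 W m^-2, giving T_e = 160.8 K.
For a single slab of emissivity ε, T_s⁴ = 2T_e⁴/(2−ε); thus T_s = 160.8·(1.601)^(1/4) = 180.9 K.

181 kelvin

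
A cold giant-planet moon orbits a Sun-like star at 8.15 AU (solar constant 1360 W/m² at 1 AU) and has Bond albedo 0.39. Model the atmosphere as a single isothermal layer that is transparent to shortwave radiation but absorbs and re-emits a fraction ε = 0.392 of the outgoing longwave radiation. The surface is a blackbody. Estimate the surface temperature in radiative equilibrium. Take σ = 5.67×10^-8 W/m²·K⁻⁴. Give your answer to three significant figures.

91.0 K

Flux at the orbit: S = 1360/(8.15)² = 20.47 W/m².
Effective emission temperature (TOA balance): σT_e⁴ = S(1−α)/4 = 3.122 W/m² → T_e = 86.14 K.
Surface balance with a leaky layer gives σT_s⁴ = σT_e⁴·2/(2−ε), so T_s = T_e·[2/(2−0.392)]^(1/4) = 90.97 K.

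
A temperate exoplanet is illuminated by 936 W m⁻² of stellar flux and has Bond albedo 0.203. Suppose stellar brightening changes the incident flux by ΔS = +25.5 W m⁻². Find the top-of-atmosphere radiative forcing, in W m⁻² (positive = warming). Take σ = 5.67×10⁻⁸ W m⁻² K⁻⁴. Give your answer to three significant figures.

5.08 W m⁻²

ΔF = Δ[S(1−α)]/4 = (1−0.203)·+25.5/4 = 5.081 W m⁻².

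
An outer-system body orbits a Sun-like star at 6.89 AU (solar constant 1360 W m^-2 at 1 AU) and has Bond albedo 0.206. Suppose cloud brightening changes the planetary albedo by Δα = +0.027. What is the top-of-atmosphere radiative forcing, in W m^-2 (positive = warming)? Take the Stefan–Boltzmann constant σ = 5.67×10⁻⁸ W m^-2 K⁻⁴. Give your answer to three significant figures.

-0.193 W m^-2

By the inverse-square law, S = 1360/6.89² = 28.65 W m^-2.
ΔF = −(S/4)Δα = −(28.65/4)×(+0.027) = -0.1934 W m^-2.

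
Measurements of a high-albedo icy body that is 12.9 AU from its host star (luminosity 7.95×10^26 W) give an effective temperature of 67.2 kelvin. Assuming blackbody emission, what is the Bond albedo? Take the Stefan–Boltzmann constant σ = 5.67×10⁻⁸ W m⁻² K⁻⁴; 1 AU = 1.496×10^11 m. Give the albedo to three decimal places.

0.728

d = 12.9 × 1.496×10^11 m = 1.930×10^12 m.
S = L/(4πd²) = 16.99 W m⁻².
From σT⁴ = S(1−α)/4 we invert for α: 1−α = 4σT⁴/S.
4σT⁴ = 4·5.67×10⁻⁸·(67.2)⁴ = 4.625 W m⁻².
Hence α = 1 − 4.625/16.99 = 0.7277.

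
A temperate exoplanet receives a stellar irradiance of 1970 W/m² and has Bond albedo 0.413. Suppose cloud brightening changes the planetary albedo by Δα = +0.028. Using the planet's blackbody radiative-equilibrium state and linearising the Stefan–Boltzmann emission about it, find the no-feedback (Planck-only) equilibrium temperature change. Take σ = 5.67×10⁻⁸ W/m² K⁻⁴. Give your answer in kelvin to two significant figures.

Unperturbed T_e = [1970·(1−0.413)/(4σ)]^¼ = 267.2 K.
The change in absorbed flux is Δ[S(1−α)/4] = −SΔα/4 = -13.79 W/m².
Planck response: λ_P = 4σT_e³ = 4·5.67×10⁻⁸·(267.2)³ = 4.328 W/m²/K.
So ΔT₀ = -13.79/4.328 = -3.19 K.

-3.2 kelvin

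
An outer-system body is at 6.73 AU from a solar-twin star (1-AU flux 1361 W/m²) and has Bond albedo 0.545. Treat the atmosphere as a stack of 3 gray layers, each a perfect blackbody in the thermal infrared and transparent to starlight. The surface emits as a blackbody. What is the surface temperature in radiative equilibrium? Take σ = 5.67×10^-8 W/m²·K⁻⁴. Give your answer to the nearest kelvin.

Irradiance scales as 1/d², so S = 1361 W/m² × (1/6.73)² = 30.05 W/m².
The effective emission temperature is T_e = [S(1−α)/(4σ)]^¼ = 88.11 K.
Layer-by-layer balance gives σT_s⁴ = (N+1)σT_e⁴, so T_s = 4^¼·88.11 = 124.6 K.

125 kelvin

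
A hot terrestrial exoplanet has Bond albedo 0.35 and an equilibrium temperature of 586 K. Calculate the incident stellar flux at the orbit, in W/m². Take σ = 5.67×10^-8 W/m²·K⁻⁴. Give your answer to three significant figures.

Invert the energy balance for S: S = 4σT⁴/(1−α).
σT⁴ = 5.67×10⁻⁸·(586)⁴ = 6686 W/m².
So S = 4×6686/(1−0.35) = 41150 W/m².

41100 W/m²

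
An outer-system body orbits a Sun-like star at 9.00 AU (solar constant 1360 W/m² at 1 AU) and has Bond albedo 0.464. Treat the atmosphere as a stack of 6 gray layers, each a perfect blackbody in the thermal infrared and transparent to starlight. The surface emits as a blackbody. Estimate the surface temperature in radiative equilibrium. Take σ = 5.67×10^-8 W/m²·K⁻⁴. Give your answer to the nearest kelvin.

Flux at the orbit: S = 1360/(9.00)² = 16.79 W/m².
The effective emission temperature is T_e = [S(1−α)/(4σ)]^¼ = 79.37 K.
With N = 6 opaque layers, T_s = (N+1)^(1/4)·T_e = 7^(1/4)·79.37 = 129.1 K.

129 K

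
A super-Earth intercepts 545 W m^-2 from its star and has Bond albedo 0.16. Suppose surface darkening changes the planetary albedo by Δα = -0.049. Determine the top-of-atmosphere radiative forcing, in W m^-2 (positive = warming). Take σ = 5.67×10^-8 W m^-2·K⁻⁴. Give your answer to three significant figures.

6.68 W m^-2

The change in absorbed flux is Δ[S(1−α)/4] = −SΔα/4 = 6.676 W m^-2.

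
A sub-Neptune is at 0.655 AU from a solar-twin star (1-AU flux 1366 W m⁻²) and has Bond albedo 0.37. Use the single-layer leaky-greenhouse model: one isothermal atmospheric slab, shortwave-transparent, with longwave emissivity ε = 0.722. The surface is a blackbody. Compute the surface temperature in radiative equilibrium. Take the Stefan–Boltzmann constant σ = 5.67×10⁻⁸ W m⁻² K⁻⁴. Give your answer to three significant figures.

343 K

Irradiance scales as 1/d², so S = 1366 W m⁻² × (1/0.655)² = 3184 W m⁻².
At the top of the atmosphere, σT_e⁴ = S(1−α)/4 = 501.5 W m⁻², giving T_e = 306.7 K.
Surface balance with a leaky layer gives σT_s⁴ = σT_e⁴·2/(2−ε), so T_s = T_e·[2/(2−0.722)]^(1/4) = 343.0 K.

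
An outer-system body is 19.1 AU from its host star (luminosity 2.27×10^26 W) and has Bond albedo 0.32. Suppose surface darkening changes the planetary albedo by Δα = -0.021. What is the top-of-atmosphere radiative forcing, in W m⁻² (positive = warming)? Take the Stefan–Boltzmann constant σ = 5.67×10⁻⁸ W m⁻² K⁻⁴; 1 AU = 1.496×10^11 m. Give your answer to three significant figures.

0.0116 W m⁻²

d = 19.1 × 1.496×10^11 m = 2.857×10^12 m.
S = L/(4πd²) = 2.213 W m⁻².
TOA radiative forcing: ΔF = −S·Δα/4 = −2.213·(-0.021)/4 = 0.01162 W m⁻².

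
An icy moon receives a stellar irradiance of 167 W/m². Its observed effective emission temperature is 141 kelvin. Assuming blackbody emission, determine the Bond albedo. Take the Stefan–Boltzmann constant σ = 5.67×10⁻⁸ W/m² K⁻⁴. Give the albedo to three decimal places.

Rearranging the radiative balance, α = 1 − 4σT⁴/S.
σT⁴ = 22.41 W/m², so 4σT⁴ = 89.64 W/m².
1−α = 89.64/167.0 = 0.5368, so α = 0.4632.

0.463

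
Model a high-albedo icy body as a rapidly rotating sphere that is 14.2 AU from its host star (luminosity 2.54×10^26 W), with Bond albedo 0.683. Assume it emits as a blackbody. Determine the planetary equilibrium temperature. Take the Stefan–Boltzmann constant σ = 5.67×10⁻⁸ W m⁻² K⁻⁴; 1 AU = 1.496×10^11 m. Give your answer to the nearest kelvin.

d = 14.2 × 1.496×10^11 m = 2.124×10^12 m.
Flux at the orbit: S = L/(4πd²) = 2.54×10^26/(4π·(2.12×10^12)²) = 4.479 W m⁻².
The planet absorbs (1−α)S over its disc πR² and re-emits over 4πR², so the mean absorbed flux is (1−0.683)·4.479/4 = 0.3550 W m⁻².
Balancing against σT⁴: T = (0.3550/5.67×10⁻⁸)^(1/4) = 50.02 K.

50 K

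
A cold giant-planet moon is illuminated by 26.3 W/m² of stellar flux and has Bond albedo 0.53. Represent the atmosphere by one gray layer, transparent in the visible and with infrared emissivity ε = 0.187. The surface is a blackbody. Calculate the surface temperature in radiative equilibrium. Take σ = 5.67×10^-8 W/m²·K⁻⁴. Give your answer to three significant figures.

The planet radiates to space at T_e = [S(1−α)/(4σ)]^(1/4) = 85.92 K.
The surface balance (absorbed SW + ε·downward IR = σT_s⁴) with T_a⁴ = T_s⁴/2 reduces to T_s = T_e·[2/(2−ε)]^¼ = 88.06 K.

88.1 K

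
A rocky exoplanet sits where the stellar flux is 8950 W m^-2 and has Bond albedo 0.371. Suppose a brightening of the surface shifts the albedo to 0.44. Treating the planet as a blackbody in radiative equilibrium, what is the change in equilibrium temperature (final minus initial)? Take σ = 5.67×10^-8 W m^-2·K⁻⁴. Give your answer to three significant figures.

Before: T₁ = [8950·0.629/(4σ)]^(1/4) = 396.9 K.
With α = 0.44, T₂ = 385.6 K.
ΔT = T₂ − T₁ = -11.36 K.

-11.4 K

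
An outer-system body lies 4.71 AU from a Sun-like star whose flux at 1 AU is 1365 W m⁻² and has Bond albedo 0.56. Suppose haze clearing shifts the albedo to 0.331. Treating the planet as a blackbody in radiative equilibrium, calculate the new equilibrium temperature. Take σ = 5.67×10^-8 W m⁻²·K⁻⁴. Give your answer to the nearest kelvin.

By the inverse-square law, S = 1365/4.71² = 61.53 W m⁻².
T₂ = [S(1−α₂)/(4σ)]^(1/4) = [61.53·0.669/(4σ)]^(1/4) = 116.1 K.

116 kelvin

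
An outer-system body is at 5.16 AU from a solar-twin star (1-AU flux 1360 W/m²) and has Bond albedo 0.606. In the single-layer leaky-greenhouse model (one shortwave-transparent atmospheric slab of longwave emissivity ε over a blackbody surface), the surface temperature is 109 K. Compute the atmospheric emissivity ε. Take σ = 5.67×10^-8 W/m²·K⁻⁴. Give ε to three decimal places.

0.743

Irradiance scales as 1/d², so S = 1360 W/m² × (1/5.16)² = 51.08 W/m².
First, T_e = [51.08·(1−0.606)/(4σ)]^(1/4) = 97.06 K.
T_s⁴ = T_e⁴·2/(2−ε) → ε = 2 − 2(T_e/T_s)⁴ = 2 − 2·(97.06/109)⁴ = 0.7428.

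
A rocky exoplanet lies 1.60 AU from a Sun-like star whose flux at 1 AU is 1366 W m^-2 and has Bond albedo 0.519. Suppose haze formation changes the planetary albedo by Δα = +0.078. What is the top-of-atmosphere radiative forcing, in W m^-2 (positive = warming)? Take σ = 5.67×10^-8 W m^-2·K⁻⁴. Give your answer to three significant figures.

-10.4 W m^-2

Irradiance scales as 1/d², so S = 1366 W m^-2 × (1/1.60)² = 533.6 W m^-2.
TOA radiative forcing: ΔF = −S·Δα/4 = −533.6·(+0.078)/4 = -10.41 W m^-2.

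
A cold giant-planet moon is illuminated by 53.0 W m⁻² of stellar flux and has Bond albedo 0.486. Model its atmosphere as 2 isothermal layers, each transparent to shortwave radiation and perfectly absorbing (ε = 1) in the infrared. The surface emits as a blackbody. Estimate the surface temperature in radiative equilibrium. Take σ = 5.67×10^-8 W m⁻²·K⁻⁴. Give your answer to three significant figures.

Top-of-atmosphere balance: σT_e⁴ = S(1−α)/4 = 6.811 W m⁻² → T_e = 104.7 K.
With N = 2 opaque layers, T_s = (N+1)^(1/4)·T_e = 3^(1/4)·104.7 = 137.8 K.

138 K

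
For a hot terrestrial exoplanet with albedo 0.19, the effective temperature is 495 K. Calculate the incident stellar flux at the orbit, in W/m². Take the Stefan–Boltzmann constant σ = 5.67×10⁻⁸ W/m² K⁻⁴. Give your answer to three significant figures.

From S(1−α)/4 = σT⁴: S = 4σT⁴/(1−α).
σT⁴ = 5.67×10⁻⁸·(495)⁴ = 3404 W/m².
S = 4·3404/0.81 = 16810 W/m².

16800 W/m²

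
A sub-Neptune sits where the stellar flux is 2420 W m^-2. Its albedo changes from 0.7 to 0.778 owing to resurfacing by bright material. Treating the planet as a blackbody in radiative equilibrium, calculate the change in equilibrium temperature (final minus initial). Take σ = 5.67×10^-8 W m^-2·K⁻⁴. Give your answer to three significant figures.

-17.2 kelvin

With α = 0.7, T₁ = 237.9 K.
Final:   T₂ = [S(1−0.778)/(4σ)]^(1/4) = 220.6 K.
ΔT = T₂ − T₁ = -17.25 K.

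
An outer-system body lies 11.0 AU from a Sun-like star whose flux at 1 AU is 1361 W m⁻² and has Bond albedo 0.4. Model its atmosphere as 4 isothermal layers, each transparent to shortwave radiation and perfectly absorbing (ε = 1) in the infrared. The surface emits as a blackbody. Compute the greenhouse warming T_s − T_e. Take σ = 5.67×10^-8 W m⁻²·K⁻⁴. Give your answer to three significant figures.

By the inverse-square law, S = 1361/11.0² = 11.25 W m⁻².
OLR = S(1−α)/4 = 1.687 W m⁻²; the top layer radiates at T_e = 73.86 K.
Surface: T_s = (5)^¼·T_e = 110.4 K.
So the greenhouse effect raises the surface by 110.4 − 73.86 = 36.59 K.

36.6 K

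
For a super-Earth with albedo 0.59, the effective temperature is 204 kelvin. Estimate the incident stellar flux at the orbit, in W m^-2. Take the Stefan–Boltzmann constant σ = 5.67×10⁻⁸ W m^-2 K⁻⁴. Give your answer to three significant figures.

From S(1−α)/4 = σT⁴: S = 4σT⁴/(1−α).
The emitted flux is σT⁴ = 98.20 W m^-2.
So S = 4×98.20/(1−0.59) = 958.0 W m^-2.

958 W m^-2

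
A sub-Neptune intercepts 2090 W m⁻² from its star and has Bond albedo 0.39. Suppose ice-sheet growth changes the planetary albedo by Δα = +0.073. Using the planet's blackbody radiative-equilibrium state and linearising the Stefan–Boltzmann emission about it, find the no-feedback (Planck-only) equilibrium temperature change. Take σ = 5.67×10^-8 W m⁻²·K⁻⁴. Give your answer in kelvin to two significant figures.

-8.2 K

Reference equilibrium: T_e = [S(1−α)/(4σ)]^(1/4) = 273.8 K.
The change in absorbed flux is Δ[S(1−α)/4] = −SΔα/4 = -38.14 W m⁻².
The Planck feedback parameter is 4σT_e³ = 4.656 W m⁻²/K.
ΔT₀ = ΔF/λ_P = -38.14/4.656 = -8.19 K.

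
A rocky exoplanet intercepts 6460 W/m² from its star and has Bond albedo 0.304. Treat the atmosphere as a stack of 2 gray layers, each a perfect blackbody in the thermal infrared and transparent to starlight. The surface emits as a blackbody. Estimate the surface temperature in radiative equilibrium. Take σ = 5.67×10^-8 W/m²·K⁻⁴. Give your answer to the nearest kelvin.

OLR = S(1−α)/4 = 1124 W/m²; the top layer radiates at T_e = 375.2 K.
With N = 2 opaque layers, T_s = (N+1)^(1/4)·T_e = 3^(1/4)·375.2 = 493.8 K.

494 K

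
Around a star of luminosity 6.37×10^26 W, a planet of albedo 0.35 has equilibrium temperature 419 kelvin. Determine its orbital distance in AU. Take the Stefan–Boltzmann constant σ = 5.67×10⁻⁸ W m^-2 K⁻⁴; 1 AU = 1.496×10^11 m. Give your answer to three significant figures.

Required flux: S = 4σT⁴/(1−α) = 10750 W m^-2.
Then d = [L/(4πS)]^(1/2) = 6.865×10^10 m, i.e. 0.4589 AU.

0.459 AU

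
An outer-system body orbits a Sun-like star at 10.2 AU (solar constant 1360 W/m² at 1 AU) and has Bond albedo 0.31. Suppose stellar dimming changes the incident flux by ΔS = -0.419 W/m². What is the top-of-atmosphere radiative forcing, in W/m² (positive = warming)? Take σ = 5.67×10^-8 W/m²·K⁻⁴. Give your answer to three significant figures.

By the inverse-square law, S = 1360/10.2² = 13.07 W/m².
ΔF = Δ[S(1−α)]/4 = (1−0.31)·-0.419/4 = -0.07228 W/m².

-0.0723 W/m²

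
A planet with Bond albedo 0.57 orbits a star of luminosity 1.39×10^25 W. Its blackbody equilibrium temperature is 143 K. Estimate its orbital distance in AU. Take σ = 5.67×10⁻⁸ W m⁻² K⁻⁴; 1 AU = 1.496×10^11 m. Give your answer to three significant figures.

The flux needed for this T is 4σT⁴/(1−0.57) = 220.6 W m⁻².
From L = 4πd²S, d = √(1.39×10^25/(4π·220.6)) = 7.082×10^10 m = 0.4734 AU.

0.473 AU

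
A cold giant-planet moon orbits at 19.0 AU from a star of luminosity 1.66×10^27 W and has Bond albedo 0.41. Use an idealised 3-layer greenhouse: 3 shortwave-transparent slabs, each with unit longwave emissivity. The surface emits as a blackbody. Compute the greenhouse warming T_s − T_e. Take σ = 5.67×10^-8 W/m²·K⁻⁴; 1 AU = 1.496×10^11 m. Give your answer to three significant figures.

d = 19.0 × 1.496×10^11 m = 2.842×10^12 m.
Flux at the orbit: S = L/(4πd²) = 1.66×10^27/(4π·(2.84×10^12)²) = 16.35 W/m².
Top-of-atmosphere balance: σT_e⁴ = S(1−α)/4 = 2.412 W/m² → T_e = 80.76 K.
T_s = (N+1)^(1/4)·T_e = 114.2 K.
So the greenhouse effect raises the surface by 114.2 − 80.76 = 33.45 K.

33.5 K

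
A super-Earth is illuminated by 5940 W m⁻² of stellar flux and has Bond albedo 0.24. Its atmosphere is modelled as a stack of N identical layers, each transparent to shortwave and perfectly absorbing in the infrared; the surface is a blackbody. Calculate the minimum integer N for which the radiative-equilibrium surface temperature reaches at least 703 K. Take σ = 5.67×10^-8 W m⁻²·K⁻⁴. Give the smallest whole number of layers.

Top-of-atmosphere balance: σT_e⁴ = S(1−α)/4 = 1129 W m⁻² → T_e = 375.6 K.
Since T_s⁴ = (N+1)T_e⁴, we need N ≥ (T_s/T_e)⁴ − 1 = 11.271.
The minimum whole number is N = 12.

12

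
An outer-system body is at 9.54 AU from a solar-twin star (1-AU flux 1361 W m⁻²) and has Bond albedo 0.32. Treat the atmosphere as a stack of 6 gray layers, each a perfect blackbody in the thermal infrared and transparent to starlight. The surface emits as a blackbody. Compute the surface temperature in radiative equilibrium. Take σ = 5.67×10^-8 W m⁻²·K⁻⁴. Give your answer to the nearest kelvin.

133 kelvin

Irradiance scales as 1/d², so S = 1361 W m⁻² × (1/9.54)² = 14.95 W m⁻².
OLR = S(1−α)/4 = 2.542 W m⁻²; the top layer radiates at T_e = 81.83 K.
Layer-by-layer balance gives σT_s⁴ = (N+1)σT_e⁴, so T_s = 7^¼·81.83 = 133.1 K.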